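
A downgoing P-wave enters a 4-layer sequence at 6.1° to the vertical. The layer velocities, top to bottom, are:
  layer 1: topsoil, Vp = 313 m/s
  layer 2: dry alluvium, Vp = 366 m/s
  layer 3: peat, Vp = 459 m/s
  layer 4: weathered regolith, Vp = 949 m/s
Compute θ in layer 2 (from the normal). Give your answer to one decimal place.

Snell's law across each interface conserves sin θ / V, so sin θ_2 = V_2·sin θ₁/V₁.
sin θ_2 = 366 × sin 6.1° / 313 = 0.1243.
θ_2 = arcsin 0.1243 = 7.14°.

7.1°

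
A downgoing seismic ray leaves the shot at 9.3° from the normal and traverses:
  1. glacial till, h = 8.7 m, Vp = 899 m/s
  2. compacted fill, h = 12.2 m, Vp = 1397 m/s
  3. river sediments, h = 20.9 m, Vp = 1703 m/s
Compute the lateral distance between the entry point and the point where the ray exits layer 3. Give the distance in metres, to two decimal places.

11.31 m

p = sin θ₁/V₁ = sin 9.3°/899 = 1.7976e-04 s/m is conserved through the stack.
Layer 1: θ = 9.30°; offset = 8.7·tan 9.30° = 1.4247 m.
Layer 2: sin θ = p·1397 = 0.2511 → θ = 14.54°; offset = 12.2·tan 14.54° = 3.1651 m.
Layer 3: sin θ = p·1703 = 0.3061 → θ = 17.83°; offset = 20.9·tan 17.83° = 6.7208 m.
Summing the layer offsets gives 11.3106 m.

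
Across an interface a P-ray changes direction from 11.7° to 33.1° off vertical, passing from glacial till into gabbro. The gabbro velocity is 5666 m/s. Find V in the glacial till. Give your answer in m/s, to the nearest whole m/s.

2104 m/s

sin 11.7° = 0.2028; sin 33.1° = 0.5461.
V₁ = V₂·(sin θ₁/sin θ₂) = 5666·(0.2028/0.5461) = 2103.99 m/s.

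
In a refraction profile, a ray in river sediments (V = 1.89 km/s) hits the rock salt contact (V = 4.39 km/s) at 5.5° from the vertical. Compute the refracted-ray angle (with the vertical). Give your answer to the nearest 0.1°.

sin θ₁/V₁ = sin θ₂/V₂ ⇒ sin θ₂ = 4.39·sin 5.5°/1.89 = 4.39·0.0958/1.89 = 0.2226.
θ₂ = arcsin 0.2226 = 12.86° from the normal.

12.9°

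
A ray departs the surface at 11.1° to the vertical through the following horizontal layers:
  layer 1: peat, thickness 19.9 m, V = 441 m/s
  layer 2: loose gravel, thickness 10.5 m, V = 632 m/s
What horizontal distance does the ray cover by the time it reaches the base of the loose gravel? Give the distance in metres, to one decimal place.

Apply Snell's law at each interface; in layer i the horizontal offset is hᵢ·tan θᵢ.
Layer 1: θ = 11.10°; offset = 19.9·tan 11.10° = 3.904 m.
Layer 2: sin θ = 632·sin 11.1°/441 = 0.2759, θ = 16.02°; offset = 10.5·tan 16.02° = 3.014 m.
Σ offsets = 6.918 m.

6.9 m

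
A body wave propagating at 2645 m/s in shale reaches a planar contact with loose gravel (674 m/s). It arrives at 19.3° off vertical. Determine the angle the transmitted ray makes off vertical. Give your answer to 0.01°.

sin θ₁/V₁ = sin θ₂/V₂ ⇒ sin θ₂ = 674·sin 19.3°/2645 = 674·0.3305/2645 = 0.0842.
θ₂ = sin⁻¹(0.0842) = 4.83° (from vertical).

4.83°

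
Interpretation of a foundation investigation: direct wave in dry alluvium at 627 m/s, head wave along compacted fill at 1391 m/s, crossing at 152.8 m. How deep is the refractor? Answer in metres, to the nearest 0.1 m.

47.0 m

h = (x_cross/2)·√((V₂−V₁)/(V₂+V₁)).
(V₂−V₁)/(V₂+V₁) = (1391−627)/(1391+627) = 0.3786; √ = 0.6153.
h = (152.8/2)·0.6153 = 47.01 m.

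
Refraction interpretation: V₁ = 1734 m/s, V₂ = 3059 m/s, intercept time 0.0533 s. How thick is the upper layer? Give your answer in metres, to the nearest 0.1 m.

56.1 m

θ_c = arcsin(1734/3059) = 34.53°; cos θ_c = 0.8238.
tᵢ = 2h cos θ_c/V₁ ⇒ h = tᵢ·V₁/(2 cos θ_c) = 0.0533·1734/(2·0.8238) = 56.09 m.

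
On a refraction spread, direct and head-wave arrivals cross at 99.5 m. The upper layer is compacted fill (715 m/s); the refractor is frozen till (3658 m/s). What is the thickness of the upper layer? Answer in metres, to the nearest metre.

41 m

h = (x_cross/2)·√((V₂−V₁)/(V₂+V₁)).
(V₂−V₁)/(V₂+V₁) = (3658−715)/(3658+715) = 0.6730; √ = 0.8204.
h = (99.5/2)·0.8204 = 40.81 m.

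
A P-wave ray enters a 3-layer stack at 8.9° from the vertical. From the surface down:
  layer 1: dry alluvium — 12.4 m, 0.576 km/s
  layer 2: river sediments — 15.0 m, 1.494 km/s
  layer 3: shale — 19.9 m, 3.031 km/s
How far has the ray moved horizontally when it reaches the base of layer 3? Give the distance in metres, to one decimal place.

36.4 m

p = sin θ₁/V₁ = sin 8.9°/0.576 = 2.6859e-01 s/km is conserved through the stack.
Layer 1: θ = 8.90°; offset = 12.4·tan 8.90° = 1.942 m.
Layer 2: sin θ = p·1.494 = 0.4013 → θ = 23.66°; offset = 15.0·tan 23.66° = 6.572 m.
Layer 3: sin θ = p·3.031 = 0.8141 → θ = 54.50°; offset = 19.9·tan 54.50° = 27.898 m.
Σ offsets = 36.411 m.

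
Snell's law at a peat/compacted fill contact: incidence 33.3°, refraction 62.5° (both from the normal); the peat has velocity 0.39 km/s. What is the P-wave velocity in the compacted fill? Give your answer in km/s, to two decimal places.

sin 33.3° = 0.5490; sin 62.5° = 0.8870.
V₂ = V₁·(sin θ₂/sin θ₁) = 0.39·(0.8870/0.5490) = 0.63 km/s.

0.63 km/s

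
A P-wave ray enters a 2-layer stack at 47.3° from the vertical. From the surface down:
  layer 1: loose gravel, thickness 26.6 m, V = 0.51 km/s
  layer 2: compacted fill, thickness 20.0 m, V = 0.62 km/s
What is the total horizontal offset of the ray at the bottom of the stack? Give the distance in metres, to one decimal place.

68.6 m

Ray parameter p = sin 47.3° / 0.51 km/s = 1.4410e+00 s/km.
Layer 1: θ = 47.30°; offset = 26.6·tan 47.30° = 28.826 m.
Layer 2: sin θ = p·0.62 = 0.8934 → θ = 63.31°; offset = 20.0·tan 63.31° = 39.778 m.
Total horizontal offset = 68.604 m.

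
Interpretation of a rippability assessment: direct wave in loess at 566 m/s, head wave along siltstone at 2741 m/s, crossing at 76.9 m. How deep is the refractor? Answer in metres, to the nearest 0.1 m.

x_cross = 2h·√((V₂+V₁)/(V₂−V₁)) → h = x_cross / (2·√((V₂+V₁)/(V₂−V₁))).
√((V₂+V₁)/(V₂−V₁)) = √((2741+566)/(2741−566)) = 1.2331.
h = 76.9 / (2·1.2331) = 31.18 m.

31.2 m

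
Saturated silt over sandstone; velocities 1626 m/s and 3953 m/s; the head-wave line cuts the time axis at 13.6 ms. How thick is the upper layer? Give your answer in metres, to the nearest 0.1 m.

12.1 m

θ_c = arcsin(1626/3953) = 24.29°; cos θ_c = 0.9115.
tᵢ = 2h cos θ_c/V₁ ⇒ h = tᵢ·V₁/(2 cos θ_c) = 0.0136·1626/(2·0.9115) = 12.13 m.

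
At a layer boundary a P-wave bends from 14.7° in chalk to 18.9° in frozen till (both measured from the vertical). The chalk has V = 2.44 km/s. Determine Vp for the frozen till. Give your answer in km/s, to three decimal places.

3.115 km/s

Snell's law: sin 14.7°/V₁ = sin 18.9°/V₂.
V₂ = V₁·sin 18.9°/sin 14.7° = 2.44 × 1.2765 = 3.115 km/s.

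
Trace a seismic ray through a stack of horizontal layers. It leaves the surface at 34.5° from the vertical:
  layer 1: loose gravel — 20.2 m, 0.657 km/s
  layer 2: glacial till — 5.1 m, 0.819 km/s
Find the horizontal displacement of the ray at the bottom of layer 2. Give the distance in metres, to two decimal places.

p = sin θ₁/V₁ = sin 34.5°/0.657 = 8.6211e-01 s/km is conserved through the stack.
Layer 1: θ = 34.50°; offset = 20.2·tan 34.50° = 13.8831 m.
Layer 2: sin θ = p·0.819 = 0.7061 → θ = 44.92°; offset = 5.1·tan 44.92° = 5.0850 m.
Σ offsets = 18.9681 m.

18.97 m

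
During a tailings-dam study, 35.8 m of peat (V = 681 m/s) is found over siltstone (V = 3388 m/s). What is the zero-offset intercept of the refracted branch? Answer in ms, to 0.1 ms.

tᵢ = 2h·√(V₂²−V₁²)/(V₁V₂).
√(V₂²−V₁²) = √(3388²−681²) = 3318.9 m/s.
tᵢ = 2·35.8·3318.9/(681·3388) = 0.10299 s.

103.0 ms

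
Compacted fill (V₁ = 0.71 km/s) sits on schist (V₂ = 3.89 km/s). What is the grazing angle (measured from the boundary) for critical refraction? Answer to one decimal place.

79.5°

At critical incidence the refracted ray runs along the interface (θ₂ = 90°), so sin θ_c = V₁/V₂.
θ_c = arcsin(0.71/3.89) = arcsin 0.1825 = 10.52°.
Measured from the interface: 90° − 10.52° = 79.48°.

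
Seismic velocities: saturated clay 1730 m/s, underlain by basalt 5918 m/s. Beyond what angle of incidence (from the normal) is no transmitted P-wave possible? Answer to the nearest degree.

At critical incidence the refracted ray runs along the interface (θ₂ = 90°), so sin θ_c = V₁/V₂.
θ_c = arcsin(1730/5918) = arcsin 0.2923 = 17.00°.

17°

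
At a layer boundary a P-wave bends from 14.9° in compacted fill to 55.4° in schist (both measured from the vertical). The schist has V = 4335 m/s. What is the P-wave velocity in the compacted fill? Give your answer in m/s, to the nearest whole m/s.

Snell's law: sin 14.9°/V₁ = sin 55.4°/V₂.
V₁ = V₂·sin 14.9°/sin 55.4° = 4335 × 0.3124 = 1354.17 m/s.

1354 m/s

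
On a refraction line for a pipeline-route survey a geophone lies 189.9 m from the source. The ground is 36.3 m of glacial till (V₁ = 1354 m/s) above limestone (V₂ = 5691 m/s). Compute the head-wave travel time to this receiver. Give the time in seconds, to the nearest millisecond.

0.085 s

t = x/V₂ + 2h·√(V₂²−V₁²)/(V₁V₂).
√(V₂²−V₁²) = √(5691²−1354²) = 5527.6 m/s; delay term = 2·36.3·5527.6/(1354·5691) = 0.05208 s.
t = 189.9/5691 + 0.05208 = 0.08545 s.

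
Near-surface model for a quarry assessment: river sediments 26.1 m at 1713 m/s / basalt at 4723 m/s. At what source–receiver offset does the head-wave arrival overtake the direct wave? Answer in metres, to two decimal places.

76.33 m

x_cross = 2h·√((V₂+V₁)/(V₂−V₁)).
(V₂+V₁)/(V₂−V₁) = (4723+1713)/(4723−1713) = 2.1382; √ = 1.4623.
x_cross = 2·26.1·1.4623 = 76.33 m.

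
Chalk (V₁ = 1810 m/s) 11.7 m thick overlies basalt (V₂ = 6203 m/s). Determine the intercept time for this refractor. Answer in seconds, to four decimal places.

0.0124 s

θ_c = arcsin(V₁/V₂) = arcsin(1810/6203) = 16.97°; cos θ_c = 0.9565.
tᵢ = 2h·cos θ_c / V₁ = 2·11.7·0.9565 / 1810 = 0.01237 s.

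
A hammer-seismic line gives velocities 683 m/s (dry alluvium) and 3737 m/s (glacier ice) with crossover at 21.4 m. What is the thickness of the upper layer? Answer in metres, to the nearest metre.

h = (x_cross/2)·√((V₂−V₁)/(V₂+V₁)).
(V₂−V₁)/(V₂+V₁) = (3737−683)/(3737+683) = 0.6910; √ = 0.8312.
h = (21.4/2)·0.8312 = 8.89 m.

9 m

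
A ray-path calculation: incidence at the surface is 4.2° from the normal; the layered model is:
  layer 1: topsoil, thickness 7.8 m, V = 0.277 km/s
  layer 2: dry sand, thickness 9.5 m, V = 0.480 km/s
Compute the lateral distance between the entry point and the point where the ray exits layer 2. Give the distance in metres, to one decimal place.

Ray parameter p = sin 4.2° / 0.277 km/s = 2.6440e-01 s/km.
Layer 1: θ = 4.20°; offset = 7.8·tan 4.20° = 0.573 m.
Layer 2: sin θ = p·0.480 = 0.1269 → θ = 7.29°; offset = 9.5·tan 7.29° = 1.215 m.
Σ offsets = 1.788 m.

1.8 m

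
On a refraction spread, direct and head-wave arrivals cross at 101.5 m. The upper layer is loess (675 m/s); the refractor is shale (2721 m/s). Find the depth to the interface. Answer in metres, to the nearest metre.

h = (x_cross/2)·√((V₂−V₁)/(V₂+V₁)).
(V₂−V₁)/(V₂+V₁) = (2721−675)/(2721+675) = 0.6025; √ = 0.7762.
h = (101.5/2)·0.7762 = 39.39 m.

39 m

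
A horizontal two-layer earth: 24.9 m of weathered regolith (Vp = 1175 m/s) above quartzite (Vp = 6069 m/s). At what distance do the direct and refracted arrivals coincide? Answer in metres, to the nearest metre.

x_cross = 2h·√((V₂+V₁)/(V₂−V₁)).
(V₂+V₁)/(V₂−V₁) = (6069+1175)/(6069−1175) = 1.4802; √ = 1.2166.
x_cross = 2·24.9·1.2166 = 60.59 m.

61 m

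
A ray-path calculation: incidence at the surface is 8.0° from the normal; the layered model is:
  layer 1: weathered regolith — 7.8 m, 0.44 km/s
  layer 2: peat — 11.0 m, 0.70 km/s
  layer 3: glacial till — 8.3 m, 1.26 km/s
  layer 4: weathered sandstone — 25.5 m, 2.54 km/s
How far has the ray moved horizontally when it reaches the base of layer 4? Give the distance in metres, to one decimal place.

41.6 m

p = sin θ₁/V₁ = sin 8.0°/0.44 = 3.1630e-01 s/km is conserved through the stack.
Layer 1: θ = 8.00°; offset = 7.8·tan 8.00° = 1.096 m.
Layer 2: sin θ = p·0.70 = 0.2214 → θ = 12.79°; offset = 11.0·tan 12.79° = 2.498 m.
Layer 3: sin θ = p·1.26 = 0.3985 → θ = 23.49°; offset = 8.3·tan 23.49° = 3.607 m.
Layer 4: sin θ = p·2.54 = 0.8034 → θ = 53.46°; offset = 25.5·tan 53.46° = 34.407 m.
Σ offsets = 41.607 m.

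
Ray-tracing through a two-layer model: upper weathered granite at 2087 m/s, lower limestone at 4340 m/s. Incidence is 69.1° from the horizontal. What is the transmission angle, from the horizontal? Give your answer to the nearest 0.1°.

Angle from the normal: 90° − 69.1° = 20.9°.
sin θ₁/V₁ = sin θ₂/V₂ ⇒ sin θ₂ = 4340·sin 20.9°/2087 = 4340·0.3567/2087 = 0.7419.
θ₂ = arcsin 0.7419 = 47.89° from the normal.
From the interface: 90° − 47.89° = 42.11°.

42.1°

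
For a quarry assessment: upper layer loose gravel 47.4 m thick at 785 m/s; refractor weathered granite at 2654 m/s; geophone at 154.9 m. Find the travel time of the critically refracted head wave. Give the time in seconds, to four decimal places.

0.1737 s

t = x/V₂ + 2h·√(V₂²−V₁²)/(V₁V₂).
√(V₂²−V₁²) = √(2654²−785²) = 2535.2 m/s; delay term = 2·47.4·2535.2/(785·2654) = 0.11536 s.
t = 154.9/2654 + 0.11536 = 0.17373 s.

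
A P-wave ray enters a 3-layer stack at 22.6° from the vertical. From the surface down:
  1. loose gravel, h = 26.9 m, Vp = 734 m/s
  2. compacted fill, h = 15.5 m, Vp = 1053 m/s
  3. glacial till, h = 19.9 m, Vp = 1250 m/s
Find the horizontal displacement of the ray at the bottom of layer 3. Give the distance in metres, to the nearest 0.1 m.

38.7 m

Apply Snell's law at each interface; in layer i the horizontal offset is hᵢ·tan θᵢ.
Layer 1: θ = 22.60°; offset = 26.9·tan 22.60° = 11.197 m.
Layer 2: sin θ = 1053·sin 22.6°/734 = 0.5513, θ = 33.46°; offset = 15.5·tan 33.46° = 10.243 m.
Layer 3: sin θ = 1250·sin 22.6°/734 = 0.6545, θ = 40.88°; offset = 19.9·tan 40.88° = 17.225 m.
Total horizontal offset = 38.665 m.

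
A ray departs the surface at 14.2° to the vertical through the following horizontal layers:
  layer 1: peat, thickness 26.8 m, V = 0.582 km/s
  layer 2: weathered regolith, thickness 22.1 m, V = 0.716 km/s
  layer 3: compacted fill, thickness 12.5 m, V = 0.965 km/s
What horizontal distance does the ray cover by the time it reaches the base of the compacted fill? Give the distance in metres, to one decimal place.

19.3 m

Ray parameter p = sin 14.2° / 0.582 km/s = 4.2149e-01 s/km.
Layer 1: θ = 14.20°; offset = 26.8·tan 14.20° = 6.781 m.
Layer 2: sin θ = p·0.716 = 0.3018 → θ = 17.56°; offset = 22.1·tan 17.56° = 6.996 m.
Layer 3: sin θ = p·0.965 = 0.4067 → θ = 24.00°; offset = 12.5·tan 24.00° = 5.565 m.
Total horizontal offset = 19.342 m.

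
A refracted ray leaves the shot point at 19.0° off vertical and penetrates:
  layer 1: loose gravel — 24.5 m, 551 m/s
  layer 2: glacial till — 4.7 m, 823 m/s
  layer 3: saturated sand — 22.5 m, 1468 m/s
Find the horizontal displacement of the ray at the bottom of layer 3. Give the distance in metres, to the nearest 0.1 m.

50.3 m

Apply Snell's law at each interface; in layer i the horizontal offset is hᵢ·tan θᵢ.
Layer 1: θ = 19.00°; offset = 24.5·tan 19.00° = 8.436 m.
Layer 2: sin θ = 823·sin 19.0°/551 = 0.4863, θ = 29.10°; offset = 4.7·tan 29.10° = 2.616 m.
Layer 3: sin θ = 1468·sin 19.0°/551 = 0.8674, θ = 60.16°; offset = 22.5·tan 60.16° = 39.219 m.
Total horizontal offset = 50.271 m.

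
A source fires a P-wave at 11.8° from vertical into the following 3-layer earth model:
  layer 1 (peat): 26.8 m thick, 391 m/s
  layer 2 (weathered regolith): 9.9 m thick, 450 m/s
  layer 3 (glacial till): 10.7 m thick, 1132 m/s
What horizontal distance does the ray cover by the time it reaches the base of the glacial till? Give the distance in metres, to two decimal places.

15.86 m

Apply Snell's law at each interface; in layer i the horizontal offset is hᵢ·tan θᵢ.
Layer 1: θ = 11.80°; offset = 26.8·tan 11.80° = 5.5988 m.
Layer 2: sin θ = 450·sin 11.8°/391 = 0.2354, θ = 13.61°; offset = 9.9·tan 13.61° = 2.3973 m.
Layer 3: sin θ = 1132·sin 11.8°/391 = 0.5920, θ = 36.30°; offset = 10.7·tan 36.30° = 7.8606 m.
Σ offsets = 15.8567 m.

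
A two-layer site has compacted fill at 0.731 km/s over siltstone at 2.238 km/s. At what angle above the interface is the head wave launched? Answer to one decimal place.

At critical incidence the refracted ray runs along the interface (θ₂ = 90°), so sin θ_c = V₁/V₂.
θ_c = arcsin(0.731/2.238) = arcsin 0.3266 = 19.06°.
Measured from the interface: 90° − 19.06° = 70.94°.

70.9°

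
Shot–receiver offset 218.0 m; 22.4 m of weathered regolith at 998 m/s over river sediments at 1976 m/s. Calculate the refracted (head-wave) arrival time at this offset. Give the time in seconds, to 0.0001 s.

t = x/V₂ + 2h·√(V₂²−V₁²)/(V₁V₂).
√(V₂²−V₁²) = √(1976²−998²) = 1705.5 m/s; delay term = 2·22.4·1705.5/(998·1976) = 0.03874 s.
t = 218.0/1976 + 0.03874 = 0.14907 s.

0.1491 s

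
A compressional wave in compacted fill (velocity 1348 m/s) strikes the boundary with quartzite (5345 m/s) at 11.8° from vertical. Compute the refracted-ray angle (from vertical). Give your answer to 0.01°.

54.18°

sin θ₁/V₁ = sin θ₂/V₂ ⇒ sin θ₂ = 5345·sin 11.8°/1348 = 5345·0.2045/1348 = 0.8109.
θ₂ = sin⁻¹(0.8109) = 54.18° (from vertical).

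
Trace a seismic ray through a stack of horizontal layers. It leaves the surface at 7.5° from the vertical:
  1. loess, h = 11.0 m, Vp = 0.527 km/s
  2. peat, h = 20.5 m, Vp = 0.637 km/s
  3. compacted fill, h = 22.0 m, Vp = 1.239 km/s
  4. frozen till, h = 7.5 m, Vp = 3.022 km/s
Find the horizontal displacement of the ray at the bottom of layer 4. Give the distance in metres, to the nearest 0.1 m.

20.3 m

Apply Snell's law at each interface; in layer i the horizontal offset is hᵢ·tan θᵢ.
Layer 1: θ = 7.50°; offset = 11.0·tan 7.50° = 1.448 m.
Layer 2: sin θ = 0.637·sin 7.5°/0.527 = 0.1578, θ = 9.08°; offset = 20.5·tan 9.08° = 3.275 m.
Layer 3: sin θ = 1.239·sin 7.5°/0.527 = 0.3069, θ = 17.87°; offset = 22.0·tan 17.87° = 7.093 m.
Layer 4: sin θ = 3.022·sin 7.5°/0.527 = 0.7485, θ = 48.46°; offset = 7.5·tan 48.46° = 8.465 m.
Σ offsets = 20.282 m.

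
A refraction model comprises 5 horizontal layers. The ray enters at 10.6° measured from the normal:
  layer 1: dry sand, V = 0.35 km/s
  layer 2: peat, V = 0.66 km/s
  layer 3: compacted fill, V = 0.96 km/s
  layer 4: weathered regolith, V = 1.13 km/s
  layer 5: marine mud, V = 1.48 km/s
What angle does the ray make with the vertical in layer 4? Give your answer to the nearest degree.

36°

Snell's law across each interface conserves sin θ / V, so sin θ_4 = V_4·sin θ₁/V₁.
sin θ_4 = 1.13 × sin 10.6° / 0.35 = 0.5939.
θ_4 = 36.43° from the vertical.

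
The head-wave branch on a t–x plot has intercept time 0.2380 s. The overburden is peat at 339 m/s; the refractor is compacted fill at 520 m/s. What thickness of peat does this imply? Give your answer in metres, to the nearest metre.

53 m

θ_c = arcsin(339/520) = 40.69°; cos θ_c = 0.7583.
tᵢ = 2h cos θ_c/V₁ ⇒ h = tᵢ·V₁/(2 cos θ_c) = 0.238·339/(2·0.7583) = 53.20 m.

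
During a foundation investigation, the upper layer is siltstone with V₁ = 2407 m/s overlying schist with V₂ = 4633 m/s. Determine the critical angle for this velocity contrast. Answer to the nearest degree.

Critical incidence: sin θ_c = V₁/V₂ = 2407/4633 = 0.5195.
θ_c = arcsin 0.5195 = 31.30°.

31°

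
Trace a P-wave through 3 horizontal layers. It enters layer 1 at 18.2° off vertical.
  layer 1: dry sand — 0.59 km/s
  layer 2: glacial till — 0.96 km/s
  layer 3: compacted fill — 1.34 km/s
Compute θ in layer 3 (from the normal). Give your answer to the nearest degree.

Snell's law across each interface conserves sin θ / V, so sin θ_3 = V_3·sin θ₁/V₁.
sin θ_3 = 1.34 × sin 18.2° / 0.59 = 0.7094.
θ_3 = arcsin 0.7094 = 45.18°.

45°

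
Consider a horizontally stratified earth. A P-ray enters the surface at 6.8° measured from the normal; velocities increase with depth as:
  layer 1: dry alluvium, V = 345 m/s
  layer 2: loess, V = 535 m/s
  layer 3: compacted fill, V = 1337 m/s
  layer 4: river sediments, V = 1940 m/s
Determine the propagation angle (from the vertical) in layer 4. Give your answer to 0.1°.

Ray parameter p = sin 6.8° / 345 = 3.4320e-04 s/m.
sin θ_4 = p·V_4 = 3.4320e-04 × 1940 = 0.6658.
θ_4 = 41.74° from the vertical.

41.7°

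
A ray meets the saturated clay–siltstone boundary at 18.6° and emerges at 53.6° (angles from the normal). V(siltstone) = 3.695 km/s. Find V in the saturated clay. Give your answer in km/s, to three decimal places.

1.464 km/s

sin 18.6° = 0.3190; sin 53.6° = 0.8049.
V₁ = V₂·(sin θ₁/sin θ₂) = 3.695·(0.3190/0.8049) = 1.464 km/s.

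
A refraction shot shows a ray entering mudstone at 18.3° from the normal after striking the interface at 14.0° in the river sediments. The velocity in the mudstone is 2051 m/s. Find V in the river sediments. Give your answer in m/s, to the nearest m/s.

1580 m/s

Snell's law: sin 14.0°/V₁ = sin 18.3°/V₂.
V₁ = V₂·sin 14.0°/sin 18.3° = 2051 × 0.7705 = 1580.23 m/s.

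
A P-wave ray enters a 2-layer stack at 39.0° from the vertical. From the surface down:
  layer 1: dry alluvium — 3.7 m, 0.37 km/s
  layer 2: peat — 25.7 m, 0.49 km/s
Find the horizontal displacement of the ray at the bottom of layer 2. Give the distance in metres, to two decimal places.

Apply Snell's law at each interface; in layer i the horizontal offset is hᵢ·tan θᵢ.
Layer 1: θ = 39.00°; offset = 3.7·tan 39.00° = 2.9962 m.
Layer 2: sin θ = 0.49·sin 39.0°/0.37 = 0.8334, θ = 56.45°; offset = 25.7·tan 56.45° = 38.7581 m.
Summing the layer offsets gives 41.7543 m.

41.75 m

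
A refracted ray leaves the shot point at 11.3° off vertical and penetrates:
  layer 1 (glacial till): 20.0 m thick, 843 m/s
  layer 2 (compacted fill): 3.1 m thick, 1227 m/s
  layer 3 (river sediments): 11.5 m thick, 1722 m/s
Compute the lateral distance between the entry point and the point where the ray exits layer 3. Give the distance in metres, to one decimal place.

Ray parameter p = sin 11.3° / 843 m/s = 2.3244e-04 s/m.
Layer 1: θ = 11.30°; offset = 20.0·tan 11.30° = 3.996 m.
Layer 2: sin θ = p·1227 = 0.2852 → θ = 16.57°; offset = 3.1·tan 16.57° = 0.922 m.
Layer 3: sin θ = p·1722 = 0.4003 → θ = 23.59°; offset = 11.5·tan 23.59° = 5.023 m.
Total horizontal offset = 9.942 m.

9.9 m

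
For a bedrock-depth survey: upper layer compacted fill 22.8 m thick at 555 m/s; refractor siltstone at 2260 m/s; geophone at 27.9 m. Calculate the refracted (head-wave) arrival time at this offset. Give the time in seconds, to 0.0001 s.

t = x/V₂ + 2h·√(V₂²−V₁²)/(V₁V₂).
√(V₂²−V₁²) = √(2260²−555²) = 2190.8 m/s; delay term = 2·22.8·2190.8/(555·2260) = 0.07965 s.
t = 27.9/2260 + 0.07965 = 0.09199 s.

0.0920 s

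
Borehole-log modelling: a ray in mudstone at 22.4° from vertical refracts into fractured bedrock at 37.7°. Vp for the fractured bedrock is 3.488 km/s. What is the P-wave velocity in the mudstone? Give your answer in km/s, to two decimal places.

2.17 km/s

Snell's law: sin 22.4°/V₁ = sin 37.7°/V₂.
V₁ = V₂·sin 22.4°/sin 37.7° = 3.488 × 0.6231 = 2.17 km/s.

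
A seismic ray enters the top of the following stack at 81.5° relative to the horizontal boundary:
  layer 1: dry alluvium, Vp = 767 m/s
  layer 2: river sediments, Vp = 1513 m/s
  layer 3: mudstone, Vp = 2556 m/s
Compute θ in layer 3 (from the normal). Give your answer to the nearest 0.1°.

From the normal: θ₁ = 90° − 81.5° = 8.5°.
Ray parameter p = sin 8.5° / 767 = 1.9271e-04 s/m.
sin θ_3 = p·V_3 = 1.9271e-04 × 2556 = 0.4926.
θ_3 = arcsin 0.4926 = 29.51°.

29.5°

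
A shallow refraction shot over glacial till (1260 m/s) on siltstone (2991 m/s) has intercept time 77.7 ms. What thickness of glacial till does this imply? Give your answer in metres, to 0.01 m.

53.97 m

h = tᵢ·V₁·V₂ / (2·√(V₂²−V₁²)).
√(V₂²−V₁²) = √(2991² − 1260²) = 2712.7 m/s.
h = 0.0777 s × 1260 × 2991 / (2 × 2712.7) = 53.97 m.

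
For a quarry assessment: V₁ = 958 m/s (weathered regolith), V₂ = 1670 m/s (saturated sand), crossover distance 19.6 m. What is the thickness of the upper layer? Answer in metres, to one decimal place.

h = (x_cross/2)·√((V₂−V₁)/(V₂+V₁)).
(V₂−V₁)/(V₂+V₁) = (1670−958)/(1670+958) = 0.2709; √ = 0.5205.
h = (19.6/2)·0.5205 = 5.10 m.

5.1 m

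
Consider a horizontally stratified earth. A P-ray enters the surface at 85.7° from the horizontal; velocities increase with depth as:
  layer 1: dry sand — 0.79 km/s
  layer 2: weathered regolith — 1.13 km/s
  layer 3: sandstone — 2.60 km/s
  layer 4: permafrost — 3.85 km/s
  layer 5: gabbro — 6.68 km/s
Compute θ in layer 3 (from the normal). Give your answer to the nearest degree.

From the normal: θ₁ = 90° − 85.7° = 4.3°.
Snell's law across each interface conserves sin θ / V, so sin θ_3 = V_3·sin θ₁/V₁.
sin θ_3 = 2.60 × sin 4.3° / 0.79 = 0.2468.
θ_3 = arcsin 0.2468 = 14.29°.

14°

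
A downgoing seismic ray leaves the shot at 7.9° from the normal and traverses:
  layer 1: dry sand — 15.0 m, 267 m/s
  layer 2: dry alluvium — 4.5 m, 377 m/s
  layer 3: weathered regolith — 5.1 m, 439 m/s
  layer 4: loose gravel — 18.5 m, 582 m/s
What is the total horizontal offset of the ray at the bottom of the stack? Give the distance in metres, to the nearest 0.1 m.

Apply Snell's law at each interface; in layer i the horizontal offset is hᵢ·tan θᵢ.
Layer 1: θ = 7.90°; offset = 15.0·tan 7.90° = 2.081 m.
Layer 2: sin θ = 377·sin 7.9°/267 = 0.1941, θ = 11.19°; offset = 4.5·tan 11.19° = 0.890 m.
Layer 3: sin θ = 439·sin 7.9°/267 = 0.2260, θ = 13.06°; offset = 5.1·tan 13.06° = 1.183 m.
Layer 4: sin θ = 582·sin 7.9°/267 = 0.2996, θ = 17.43°; offset = 18.5·tan 17.43° = 5.809 m.
Summing the layer offsets gives 9.964 m.

10.0 m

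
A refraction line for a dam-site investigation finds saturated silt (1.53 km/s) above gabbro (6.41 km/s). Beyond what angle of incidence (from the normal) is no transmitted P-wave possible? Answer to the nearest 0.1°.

At critical incidence the refracted ray runs along the interface (θ₂ = 90°), so sin θ_c = V₁/V₂.
θ_c = arcsin(1.53/6.41) = arcsin 0.2387 = 13.81°.

13.8°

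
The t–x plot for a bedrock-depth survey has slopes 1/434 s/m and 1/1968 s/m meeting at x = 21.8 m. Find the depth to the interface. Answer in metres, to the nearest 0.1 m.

x_cross = 2h·√((V₂+V₁)/(V₂−V₁)) → h = x_cross / (2·√((V₂+V₁)/(V₂−V₁))).
√((V₂+V₁)/(V₂−V₁)) = √((1968+434)/(1968−434)) = 1.2513.
h = 21.8 / (2·1.2513) = 8.71 m.

8.7 m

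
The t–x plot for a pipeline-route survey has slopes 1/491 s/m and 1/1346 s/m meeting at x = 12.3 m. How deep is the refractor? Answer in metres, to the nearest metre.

x_cross = 2h·√((V₂+V₁)/(V₂−V₁)) → h = x_cross / (2·√((V₂+V₁)/(V₂−V₁))).
√((V₂+V₁)/(V₂−V₁)) = √((1346+491)/(1346−491)) = 1.4658.
h = 12.3 / (2·1.4658) = 4.20 m.

4 m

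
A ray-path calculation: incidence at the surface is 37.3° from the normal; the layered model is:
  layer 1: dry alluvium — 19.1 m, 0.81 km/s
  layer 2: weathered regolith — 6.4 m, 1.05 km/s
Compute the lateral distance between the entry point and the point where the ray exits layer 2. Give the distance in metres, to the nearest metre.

23 m

Ray parameter p = sin 37.3° / 0.81 km/s = 7.4813e-01 s/km.
Layer 1: θ = 37.30°; offset = 19.1·tan 37.30° = 14.550 m.
Layer 2: sin θ = p·1.05 = 0.7855 → θ = 51.77°; offset = 6.4·tan 51.77° = 8.124 m.
Summing the layer offsets gives 22.675 m.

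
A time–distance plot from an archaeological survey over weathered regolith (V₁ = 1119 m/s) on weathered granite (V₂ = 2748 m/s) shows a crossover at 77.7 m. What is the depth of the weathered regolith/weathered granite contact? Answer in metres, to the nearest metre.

h = (x_cross/2)·√((V₂−V₁)/(V₂+V₁)).
(V₂−V₁)/(V₂+V₁) = (2748−1119)/(2748+1119) = 0.4213; √ = 0.6490.
h = (77.7/2)·0.6490 = 25.22 m.

25 m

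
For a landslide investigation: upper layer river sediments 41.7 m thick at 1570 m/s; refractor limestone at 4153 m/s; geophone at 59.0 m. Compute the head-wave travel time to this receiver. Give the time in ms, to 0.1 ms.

63.4 ms

t = x/V₂ + 2h·√(V₂²−V₁²)/(V₁V₂).
√(V₂²−V₁²) = √(4153²−1570²) = 3844.8 m/s; delay term = 2·41.7·3844.8/(1570·4153) = 0.04918 s.
t = 59.0/4153 + 0.04918 = 0.06339 s.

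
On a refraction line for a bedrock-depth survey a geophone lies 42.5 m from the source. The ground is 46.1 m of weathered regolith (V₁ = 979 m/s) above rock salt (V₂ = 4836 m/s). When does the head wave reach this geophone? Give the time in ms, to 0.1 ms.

101.0 ms

θ_c = arcsin(V₁/V₂) = arcsin(979/4836) = 11.68°, cos θ_c = 0.9793.
Intercept time tᵢ = 2h cos θ_c / V₁ = 2·46.1·0.9793/979 = 0.09223 s.
t = x/V₂ + tᵢ = 42.5/4836 + 0.09223 = 0.10102 s.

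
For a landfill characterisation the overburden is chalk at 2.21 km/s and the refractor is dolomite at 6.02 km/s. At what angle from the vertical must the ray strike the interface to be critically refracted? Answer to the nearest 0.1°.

21.5°

At critical incidence the refracted ray runs along the interface (θ₂ = 90°), so sin θ_c = V₁/V₂.
θ_c = arcsin(2.21/6.02) = arcsin 0.3671 = 21.54°.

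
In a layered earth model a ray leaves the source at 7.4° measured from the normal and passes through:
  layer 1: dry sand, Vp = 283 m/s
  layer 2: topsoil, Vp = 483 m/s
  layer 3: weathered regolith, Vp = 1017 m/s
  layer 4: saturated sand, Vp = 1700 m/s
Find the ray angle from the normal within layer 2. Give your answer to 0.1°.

Snell's law across each interface conserves sin θ / V, so sin θ_2 = V_2·sin θ₁/V₁.
sin θ_2 = 483 × sin 7.4° / 283 = 0.2198.
θ_2 = arcsin 0.2198 = 12.70°.

12.7°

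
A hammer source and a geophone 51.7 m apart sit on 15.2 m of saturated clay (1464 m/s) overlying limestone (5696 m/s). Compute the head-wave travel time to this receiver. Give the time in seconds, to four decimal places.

t = x/V₂ + 2h·√(V₂²−V₁²)/(V₁V₂).
√(V₂²−V₁²) = √(5696²−1464²) = 5504.6 m/s; delay term = 2·15.2·5504.6/(1464·5696) = 0.02007 s.
t = 51.7/5696 + 0.02007 = 0.02914 s.

0.0291 s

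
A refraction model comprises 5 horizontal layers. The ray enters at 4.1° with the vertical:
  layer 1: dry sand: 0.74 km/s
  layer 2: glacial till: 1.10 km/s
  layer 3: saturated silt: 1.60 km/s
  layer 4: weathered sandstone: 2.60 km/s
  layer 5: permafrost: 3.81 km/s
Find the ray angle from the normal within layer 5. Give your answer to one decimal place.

Ray parameter p = sin 4.1° / 0.74 = 9.6618e-02 s/km.
sin θ_5 = p·V_5 = 9.6618e-02 × 3.81 = 0.3681.
θ_5 = arcsin 0.3681 = 21.60°.

21.6°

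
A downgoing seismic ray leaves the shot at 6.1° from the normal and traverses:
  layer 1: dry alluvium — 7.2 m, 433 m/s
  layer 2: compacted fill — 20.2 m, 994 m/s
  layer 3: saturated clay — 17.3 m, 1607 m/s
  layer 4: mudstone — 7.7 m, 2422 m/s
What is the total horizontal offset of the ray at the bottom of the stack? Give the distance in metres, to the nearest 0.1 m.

19.0 m

Apply Snell's law at each interface; in layer i the horizontal offset is hᵢ·tan θᵢ.
Layer 1: θ = 6.10°; offset = 7.2·tan 6.10° = 0.769 m.
Layer 2: sin θ = 994·sin 6.1°/433 = 0.2439, θ = 14.12°; offset = 20.2·tan 14.12° = 5.081 m.
Layer 3: sin θ = 1607·sin 6.1°/433 = 0.3944, θ = 23.23°; offset = 17.3·tan 23.23° = 7.425 m.
Layer 4: sin θ = 2422·sin 6.1°/433 = 0.5944, θ = 36.47°; offset = 7.7·tan 36.47° = 5.691 m.
Σ offsets = 18.966 m.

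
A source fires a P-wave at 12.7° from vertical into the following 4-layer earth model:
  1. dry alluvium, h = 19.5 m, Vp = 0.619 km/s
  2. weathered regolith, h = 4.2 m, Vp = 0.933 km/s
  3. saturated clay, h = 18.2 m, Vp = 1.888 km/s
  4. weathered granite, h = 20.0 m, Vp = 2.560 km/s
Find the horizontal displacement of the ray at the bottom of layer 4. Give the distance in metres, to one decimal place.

Apply Snell's law at each interface; in layer i the horizontal offset is hᵢ·tan θᵢ.
Layer 1: θ = 12.70°; offset = 19.5·tan 12.70° = 4.395 m.
Layer 2: sin θ = 0.933·sin 12.7°/0.619 = 0.3314, θ = 19.35°; offset = 4.2·tan 19.35° = 1.475 m.
Layer 3: sin θ = 1.888·sin 12.7°/0.619 = 0.6705, θ = 42.11°; offset = 18.2·tan 42.11° = 16.450 m.
Layer 4: sin θ = 2.560·sin 12.7°/0.619 = 0.9092, θ = 65.40°; offset = 20.0·tan 65.40° = 43.679 m.
Σ offsets = 65.999 m.

66.0 m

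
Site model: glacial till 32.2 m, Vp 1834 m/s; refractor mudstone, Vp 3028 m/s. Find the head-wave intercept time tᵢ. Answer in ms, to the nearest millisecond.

28 ms

tᵢ = 2h·√(V₂²−V₁²)/(V₁V₂).
√(V₂²−V₁²) = √(3028²−1834²) = 2409.4 m/s.
tᵢ = 2·32.2·2409.4/(1834·3028) = 0.02794 s.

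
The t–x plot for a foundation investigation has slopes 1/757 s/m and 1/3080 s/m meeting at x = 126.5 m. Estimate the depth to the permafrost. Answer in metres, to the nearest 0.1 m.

x_cross = 2h·√((V₂+V₁)/(V₂−V₁)) → h = x_cross / (2·√((V₂+V₁)/(V₂−V₁))).
√((V₂+V₁)/(V₂−V₁)) = √((3080+757)/(3080−757)) = 1.2852.
h = 126.5 / (2·1.2852) = 49.21 m.

49.2 m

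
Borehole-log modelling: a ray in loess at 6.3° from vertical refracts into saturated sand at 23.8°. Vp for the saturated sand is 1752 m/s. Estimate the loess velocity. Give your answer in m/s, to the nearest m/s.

476 m/s

sin 6.3° = 0.1097; sin 23.8° = 0.4035.
V₁ = V₂·(sin θ₁/sin θ₂) = 1752·(0.1097/0.4035) = 476.41 m/s.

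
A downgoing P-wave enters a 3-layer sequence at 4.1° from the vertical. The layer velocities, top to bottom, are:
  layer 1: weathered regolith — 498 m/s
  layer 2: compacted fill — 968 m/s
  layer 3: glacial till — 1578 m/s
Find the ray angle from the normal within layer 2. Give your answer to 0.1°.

Snell's law across each interface conserves sin θ / V, so sin θ_2 = V_2·sin θ₁/V₁.
sin θ_2 = 968 × sin 4.1° / 498 = 0.1390.
θ_2 = arcsin 0.1390 = 7.99°.

8.0°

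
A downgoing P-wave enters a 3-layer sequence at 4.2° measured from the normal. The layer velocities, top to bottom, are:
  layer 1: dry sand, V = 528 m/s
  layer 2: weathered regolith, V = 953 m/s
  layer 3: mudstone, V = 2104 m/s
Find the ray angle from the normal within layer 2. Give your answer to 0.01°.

7.60°

Ray parameter p = sin 4.2° / 528 = 1.3871e-04 s/m.
sin θ_2 = p·V_2 = 1.3871e-04 × 953 = 0.1322.
θ_2 = arcsin 0.1322 = 7.60°.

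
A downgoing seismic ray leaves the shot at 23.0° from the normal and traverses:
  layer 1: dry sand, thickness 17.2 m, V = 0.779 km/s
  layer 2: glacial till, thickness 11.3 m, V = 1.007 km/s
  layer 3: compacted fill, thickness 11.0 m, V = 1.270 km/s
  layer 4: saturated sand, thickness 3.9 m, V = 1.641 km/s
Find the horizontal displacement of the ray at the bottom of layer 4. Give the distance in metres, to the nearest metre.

Apply Snell's law at each interface; in layer i the horizontal offset is hᵢ·tan θᵢ.
Layer 1: θ = 23.00°; offset = 17.2·tan 23.00° = 7.301 m.
Layer 2: sin θ = 1.007·sin 23.0°/0.779 = 0.5051, θ = 30.34°; offset = 11.3·tan 30.34° = 6.613 m.
Layer 3: sin θ = 1.270·sin 23.0°/0.779 = 0.6370, θ = 39.57°; offset = 11.0·tan 39.57° = 9.090 m.
Layer 4: sin θ = 1.641·sin 23.0°/0.779 = 0.8231, θ = 55.40°; offset = 3.9·tan 55.40° = 5.652 m.
Σ offsets = 28.656 m.

29 m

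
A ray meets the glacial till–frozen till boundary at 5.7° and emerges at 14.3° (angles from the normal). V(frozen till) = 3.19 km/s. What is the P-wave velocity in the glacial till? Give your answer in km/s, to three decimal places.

Snell's law: sin 5.7°/V₁ = sin 14.3°/V₂.
V₁ = V₂·sin 5.7°/sin 14.3° = 3.19 × 0.4021 = 1.283 km/s.

1.283 km/s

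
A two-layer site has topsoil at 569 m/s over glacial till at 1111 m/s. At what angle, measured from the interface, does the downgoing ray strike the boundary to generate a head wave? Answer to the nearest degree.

Critical incidence: sin θ_c = V₁/V₂ = 569/1111 = 0.5122.
θ_c = arcsin 0.5122 = 30.81°.
Measured from the interface: 90° − 30.81° = 59.19°.

59°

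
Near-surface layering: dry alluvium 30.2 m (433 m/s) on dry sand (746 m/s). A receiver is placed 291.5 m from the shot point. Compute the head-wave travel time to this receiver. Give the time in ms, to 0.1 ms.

θ_c = arcsin(V₁/V₂) = arcsin(433/746) = 35.48°, cos θ_c = 0.8143.
Intercept time tᵢ = 2h cos θ_c / V₁ = 2·30.2·0.8143/433 = 0.11359 s.
t = x/V₂ + tᵢ = 291.5/746 + 0.11359 = 0.50434 s.

504.3 ms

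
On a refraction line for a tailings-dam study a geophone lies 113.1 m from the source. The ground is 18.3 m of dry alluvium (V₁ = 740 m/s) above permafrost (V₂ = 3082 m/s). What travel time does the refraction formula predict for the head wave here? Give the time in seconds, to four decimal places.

0.0847 s

t = x/V₂ + 2h·√(V₂²−V₁²)/(V₁V₂).
√(V₂²−V₁²) = √(3082²−740²) = 2991.8 m/s; delay term = 2·18.3·2991.8/(740·3082) = 0.04801 s.
t = 113.1/3082 + 0.04801 = 0.08471 s.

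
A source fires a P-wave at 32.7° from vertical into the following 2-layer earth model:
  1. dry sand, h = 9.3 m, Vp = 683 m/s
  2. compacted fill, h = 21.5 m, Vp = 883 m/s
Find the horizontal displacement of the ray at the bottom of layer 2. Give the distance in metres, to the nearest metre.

27 m

Apply Snell's law at each interface; in layer i the horizontal offset is hᵢ·tan θᵢ.
Layer 1: θ = 32.70°; offset = 9.3·tan 32.70° = 5.970 m.
Layer 2: sin θ = 883·sin 32.7°/683 = 0.6984, θ = 44.30°; offset = 21.5·tan 44.30° = 20.982 m.
Σ offsets = 26.953 m.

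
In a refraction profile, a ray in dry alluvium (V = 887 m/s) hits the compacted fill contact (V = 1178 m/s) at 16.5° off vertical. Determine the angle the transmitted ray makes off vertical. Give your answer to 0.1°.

22.2°

Snell's law: sin θ₂ = (V₂/V₁)·sin θ₁ = (1178/887)·sin 16.5° = 0.3772.
θ₂ = sin⁻¹(0.3772) = 22.16° (from vertical).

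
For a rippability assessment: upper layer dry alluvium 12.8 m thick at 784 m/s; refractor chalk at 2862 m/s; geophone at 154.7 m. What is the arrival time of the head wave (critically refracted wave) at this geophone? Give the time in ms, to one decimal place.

85.5 ms

t = x/V₂ + 2h·√(V₂²−V₁²)/(V₁V₂).
√(V₂²−V₁²) = √(2862²−784²) = 2752.5 m/s; delay term = 2·12.8·2752.5/(784·2862) = 0.03140 s.
t = 154.7/2862 + 0.03140 = 0.08546 s.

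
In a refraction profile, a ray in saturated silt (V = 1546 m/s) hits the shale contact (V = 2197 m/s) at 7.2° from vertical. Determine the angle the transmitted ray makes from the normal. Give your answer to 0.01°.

Snell's law: sin θ₂ = (V₂/V₁)·sin θ₁ = (2197/1546)·sin 7.2° = 0.1781.
θ₂ = sin⁻¹(0.1781) = 10.26° (from vertical).

10.26°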